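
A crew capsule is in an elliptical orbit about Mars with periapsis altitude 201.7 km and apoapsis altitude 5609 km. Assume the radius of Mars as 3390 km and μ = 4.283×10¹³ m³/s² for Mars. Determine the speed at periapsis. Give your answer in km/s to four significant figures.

r_p = 3390 + 201.7 = 3591.7 km = 3.5917×10⁶ m.
r_a = 3390 + 5609 = 8999.0 km = 8.9990×10⁶ m.
Semi-major axis a = (r_p + r_a)/2 = 6295.4 km = 6.295×10⁶ m.
Vis-viva: v² = μ(2/r − 1/a) = 4.283×10¹³ × (5.568×10⁻⁷ − 1.588×10⁻⁷) = 1.705×10⁷ m²/s².
v = 4129 m/s = 4.129 km/s.

v ≈ 4.129 km/s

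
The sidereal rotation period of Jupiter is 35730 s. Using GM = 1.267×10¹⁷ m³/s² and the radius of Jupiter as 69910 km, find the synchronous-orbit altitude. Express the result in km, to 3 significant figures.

h_sync ≈ 90100 km

A synchronous orbit has period T, so by Kepler's third law a = (μT²/4π²)^(1/3).
μT²/4π² = 1.267×10¹⁷ × (3.573×10⁴)² / 39.48 = 4.097×10²⁴ m³.
a = 1.600×10⁸ m = 1.6002×10⁵ km.
Altitude h = a − R = 1.6002×10⁵ − 69910 = 90105 km.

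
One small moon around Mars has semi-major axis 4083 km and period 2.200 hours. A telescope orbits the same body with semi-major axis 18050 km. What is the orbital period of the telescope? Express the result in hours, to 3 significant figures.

Kepler's third law: T² ∝ a³, so T₂ = T₁ (a₂/a₁)^(3/2).
a₂/a₁ = 4.421, (a₂/a₁)^(3/2) = 9.295.
T₂ = 2.200 × 9.295 = 20.45 hours.

T₂ ≈ 20.4 hours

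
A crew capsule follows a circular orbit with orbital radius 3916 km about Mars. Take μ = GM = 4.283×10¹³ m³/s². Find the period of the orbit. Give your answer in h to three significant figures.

r = 3916 km = 3.916×10⁶ m.
Kepler's third law: T = 2π√(r³/μ) = 2π√((3.916×10⁶)³ / 4.283×10¹³).
r³/μ = 1.402×10⁶ s², so T = 2π × 1.184×10³ = 7.440×10³ s.
Converting: 7.440×10³ s ÷ 3600 = 2.067 h.

T ≈ 2.07 h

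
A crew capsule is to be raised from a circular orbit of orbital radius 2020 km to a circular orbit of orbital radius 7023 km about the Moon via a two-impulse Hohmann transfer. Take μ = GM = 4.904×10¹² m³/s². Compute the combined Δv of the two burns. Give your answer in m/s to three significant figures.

Δv_total ≈ 661 m/s

r₁ = 2020 km = 2.020×10⁶ m.
r₂ = 7023 km = 7.023×10⁶ m.
Transfer ellipse a_t = (r₁ + r₂)/2 = 4.522×10⁶ m.
At r₁: circular v_c1 = √(μ/r₁) = 1558 m/s; transfer-perilune v_p = √[μ(2/r₁ − 1/a_t)] = 1942 m/s.
Δv₁ = v_p − v_c1 = 383.8 m/s.
At r₂: circular v_c2 = √(μ/r₂) = 835.6 m/s; transfer-apolune v_a = √[μ(2/r₂ − 1/a_t)] = 558.5 m/s.
Δv₂ = v_c2 − v_a = 277.1 m/s.
Total Δv = Δv₁ + Δv₂ = 660.8 m/s.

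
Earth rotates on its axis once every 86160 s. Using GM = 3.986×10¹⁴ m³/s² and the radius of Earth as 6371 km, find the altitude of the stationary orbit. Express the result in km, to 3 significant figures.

A synchronous orbit has period T, so by Kepler's third law a = (μT²/4π²)^(1/3).
μT²/4π² = 3.986×10¹⁴ × (8.616×10⁴)² / 39.48 = 7.495×10²² m³.
a = 4.216×10⁷ m = 42163 km.
Altitude h = a − R = 42163 − 6371 = 35792 km.

h_sync ≈ 35800 km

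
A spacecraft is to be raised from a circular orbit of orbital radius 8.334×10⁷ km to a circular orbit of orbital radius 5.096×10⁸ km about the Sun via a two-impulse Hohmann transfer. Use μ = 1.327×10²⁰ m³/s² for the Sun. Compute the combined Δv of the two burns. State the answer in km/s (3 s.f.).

r₁ = 8.334×10⁷ km = 8.334×10¹⁰ m.
r₂ = 5.096×10⁸ km = 5.096×10¹¹ m.
Transfer ellipse a_t = (r₁ + r₂)/2 = 2.965×10¹¹ m.
At r₁: circular v_c1 = √(μ/r₁) = 39900 m/s; transfer-perihelion v_p = √[μ(2/r₁ − 1/a_t)] = 52320 m/s.
Δv₁ = v_p − v_c1 = 12410 m/s.
At r₂: circular v_c2 = √(μ/r₂) = 16140 m/s; transfer-aphelion v_a = √[μ(2/r₂ − 1/a_t)] = 8556 m/s.
Δv₂ = v_c2 − v_a = 7581 m/s.
Total Δv = Δv₁ + Δv₂ = 19990 m/s = 19.99 km/s.

Δv_total ≈ 20.0 km/s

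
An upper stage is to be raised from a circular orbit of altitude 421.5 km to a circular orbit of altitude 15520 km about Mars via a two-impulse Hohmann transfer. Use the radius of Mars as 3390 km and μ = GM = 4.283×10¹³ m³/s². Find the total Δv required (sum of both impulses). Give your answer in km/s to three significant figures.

Δv_total ≈ 1.61 km/s

r₁ = 3390 + 421.5 = 3811.5 km = 3.8115×10⁶ m.
r₂ = 3390 + 15520 = 18910 km = 1.8910×10⁷ m.
Transfer ellipse a_t = (r₁ + r₂)/2 = 1.136×10⁷ m.
At r₁: circular v_c1 = √(μ/r₁) = 3352 m/s; transfer-periapsis v_p = √[μ(2/r₁ − 1/a_t)] = 4325 m/s.
Δv₁ = v_p − v_c1 = 972.7 m/s.
At r₂: circular v_c2 = √(μ/r₂) = 1505 m/s; transfer-apoapsis v_a = √[μ(2/r₂ − 1/a_t)] = 871.7 m/s.
Δv₂ = v_c2 − v_a = 633.3 m/s.
Total Δv = Δv₁ + Δv₂ = 1606 m/s = 1.606 km/s.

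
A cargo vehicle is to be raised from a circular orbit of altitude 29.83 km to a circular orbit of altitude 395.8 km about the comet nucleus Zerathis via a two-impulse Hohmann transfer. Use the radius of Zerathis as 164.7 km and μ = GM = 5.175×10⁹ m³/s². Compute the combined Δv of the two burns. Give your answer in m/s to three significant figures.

r₁ = 164.7 + 29.83 = 194.53 km = 1.9453×10⁵ m.
r₂ = 164.7 + 395.8 = 560.50 km = 5.6050×10⁵ m.
Transfer ellipse a_t = (r₁ + r₂)/2 = 3.775×10⁵ m.
At r₁: circular v_c1 = √(μ/r₁) = 163.1 m/s; transfer-periapsis v_p = √[μ(2/r₁ − 1/a_t)] = 198.7 m/s.
Δv₁ = v_p − v_c1 = 35.64 m/s.
At r₂: circular v_c2 = √(μ/r₂) = 96.09 m/s; transfer-apoapsis v_a = √[μ(2/r₂ − 1/a_t)] = 68.98 m/s.
Δv₂ = v_c2 − v_a = 27.11 m/s.
Total Δv = Δv₁ + Δv₂ = 62.75 m/s.

Δv_total ≈ 62.7 m/s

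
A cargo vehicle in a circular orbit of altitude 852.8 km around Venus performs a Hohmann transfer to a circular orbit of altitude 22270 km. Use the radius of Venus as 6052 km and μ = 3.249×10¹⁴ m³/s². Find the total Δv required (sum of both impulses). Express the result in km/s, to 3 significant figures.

Δv_total ≈ 3.11 km/s

r₁ = 6052 + 852.8 = 6904.8 km = 6.9048×10⁶ m.
r₂ = 6052 + 22270 = 28322 km = 2.8322×10⁷ m.
Transfer ellipse a_t = (r₁ + r₂)/2 = 1.761×10⁷ m.
At r₁: circular v_c1 = √(μ/r₁) = 6860 m/s; transfer-periapsis v_p = √[μ(2/r₁ − 1/a_t)] = 8698 m/s.
Δv₁ = v_p − v_c1 = 1839 m/s.
At r₂: circular v_c2 = √(μ/r₂) = 3387 m/s; transfer-apoapsis v_a = √[μ(2/r₂ − 1/a_t)] = 2121 m/s.
Δv₂ = v_c2 − v_a = 1266 m/s.
Total Δv = Δv₁ + Δv₂ = 3105 m/s = 3.105 km/s.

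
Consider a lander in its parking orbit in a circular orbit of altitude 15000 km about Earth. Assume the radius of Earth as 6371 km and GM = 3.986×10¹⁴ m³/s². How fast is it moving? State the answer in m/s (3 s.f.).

r = 6371 + 15000 = 21371 km = 2.1371×10⁷ m.
For a circular orbit v = √(μ/r) = √(3.986×10¹⁴ / 2.137×10⁷) = √(1.865×10⁷) = 4319 m/s.

v ≈ 4320 m/s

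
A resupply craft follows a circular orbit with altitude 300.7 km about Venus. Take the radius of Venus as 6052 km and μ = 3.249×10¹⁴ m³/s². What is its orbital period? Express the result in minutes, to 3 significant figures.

T ≈ 93.0 minutes

r = 6052 + 300.7 = 6352.7 km = 6.3527×10⁶ m.
Kepler's third law: T = 2π√(r³/μ) = 2π√((6.353×10⁶)³ / 3.249×10¹⁴).
r³/μ = 7.891×10⁵ s², so T = 2π × 8.883×10² = 5.581×10³ s.
Converting: 5.581×10³ s ÷ 60.00 = 93.02 minutes.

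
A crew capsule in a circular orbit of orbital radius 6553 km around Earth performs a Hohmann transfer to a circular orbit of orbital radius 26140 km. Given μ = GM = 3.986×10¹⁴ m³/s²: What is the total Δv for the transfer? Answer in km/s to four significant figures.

Δv_total ≈ 3.496 km/s

r₁ = 6553 km = 6.553×10⁶ m.
r₂ = 26140 km = 2.614×10⁷ m.
Transfer ellipse a_t = (r₁ + r₂)/2 = 1.635×10⁷ m.
At r₁: circular v_c1 = √(μ/r₁) = 7799 m/s; transfer-perigee v_p = √[μ(2/r₁ − 1/a_t)] = 9863 m/s.
Δv₁ = v_p − v_c1 = 2063 m/s.
At r₂: circular v_c2 = √(μ/r₂) = 3905 m/s; transfer-apogee v_a = √[μ(2/r₂ − 1/a_t)] = 2472 m/s.
Δv₂ = v_c2 − v_a = 1433 m/s.
Total Δv = Δv₁ + Δv₂ = 3496 m/s = 3.496 km/s.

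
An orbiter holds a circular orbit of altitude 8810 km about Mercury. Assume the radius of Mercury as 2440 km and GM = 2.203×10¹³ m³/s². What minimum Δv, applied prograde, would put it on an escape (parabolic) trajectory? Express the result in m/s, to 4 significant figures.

r = 2440 + 8810 = 11250 km = 1.1250×10⁷ m.
Circular speed v_c = √(μ/r) = 1399 m/s.
Escape speed v_esc = √(2μ/r) = √2 × v_c = 1979 m/s.
Δv = v_esc − v_c = 579.6 m/s.

Δv ≈ 579.6 m/s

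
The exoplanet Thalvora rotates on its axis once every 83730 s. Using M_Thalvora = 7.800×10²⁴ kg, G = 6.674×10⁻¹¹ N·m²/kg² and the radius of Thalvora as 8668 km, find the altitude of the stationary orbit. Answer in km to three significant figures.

μ = GM = 6.674×10⁻¹¹ × 7.800×10²⁴ = 5.206×10¹⁴ m³/s².
A synchronous orbit has period T, so by Kepler's third law a = (μT²/4π²)^(1/3).
μT²/4π² = 5.206×10¹⁴ × (8.373×10⁴)² / 39.48 = 9.244×10²² m³.
a = 4.522×10⁷ m = 45216 km.
Altitude h = a − R = 45216 − 8668 = 36548 km.

h_sync ≈ 36500 km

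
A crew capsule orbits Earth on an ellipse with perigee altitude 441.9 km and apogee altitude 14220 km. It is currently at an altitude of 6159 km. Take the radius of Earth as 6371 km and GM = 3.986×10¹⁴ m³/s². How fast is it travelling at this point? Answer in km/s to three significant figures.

r_p = 6371 + 441.9 = 6812.9 km = 6.8129×10⁶ m.
r_a = 6371 + 14220 = 20591 km = 2.0591×10⁷ m.
r = 6371 + 6159 = 12530 km = 1.253×10⁷ m.
Semi-major axis a = (r_p + r_a)/2 = 13702 km = 1.370×10⁷ m.
Vis-viva: v² = μ(2/r − 1/a) = 3.986×10¹⁴ × (1.596×10⁻⁷ − 7.298×10⁻⁸) = 3.453×10⁷ m²/s².
v = 5876 m/s = 5.876 km/s.

v ≈ 5.88 km/s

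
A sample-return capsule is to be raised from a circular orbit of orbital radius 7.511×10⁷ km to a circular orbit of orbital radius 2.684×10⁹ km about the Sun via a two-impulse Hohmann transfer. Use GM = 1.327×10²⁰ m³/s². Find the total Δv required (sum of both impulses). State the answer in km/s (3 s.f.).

r₁ = 7.511×10⁷ km = 7.511×10¹⁰ m.
r₂ = 2.684×10⁹ km = 2.684×10¹² m.
Transfer ellipse a_t = (r₁ + r₂)/2 = 1.380×10¹² m.
At r₁: circular v_c1 = √(μ/r₁) = 42030 m/s; transfer-perihelion v_p = √[μ(2/r₁ − 1/a_t)] = 58630 m/s.
Δv₁ = v_p − v_c1 = 16600 m/s.
At r₂: circular v_c2 = √(μ/r₂) = 7031 m/s; transfer-aphelion v_a = √[μ(2/r₂ − 1/a_t)] = 1641 m/s.
Δv₂ = v_c2 − v_a = 5391 m/s.
Total Δv = Δv₁ + Δv₂ = 21990 m/s = 21.99 km/s.

Δv_total ≈ 22.0 km/s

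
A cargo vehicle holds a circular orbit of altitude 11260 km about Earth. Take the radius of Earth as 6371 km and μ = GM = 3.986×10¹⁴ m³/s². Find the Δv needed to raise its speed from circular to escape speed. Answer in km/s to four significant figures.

Δv ≈ 1.969 km/s

r = 6371 + 11260 = 17631 km = 1.7631×10⁷ m.
Circular speed v_c = √(μ/r) = 4755 m/s.
Escape speed v_esc = √(2μ/r) = √2 × v_c = 6724 m/s.
Δv = v_esc − v_c = 1969 m/s = 1.969 km/s.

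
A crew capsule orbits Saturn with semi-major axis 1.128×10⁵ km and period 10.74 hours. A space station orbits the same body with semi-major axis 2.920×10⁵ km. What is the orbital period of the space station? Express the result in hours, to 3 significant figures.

T₂ ≈ 44.7 hours

Kepler's third law: T² ∝ a³, so T₂ = T₁ (a₂/a₁)^(3/2).
a₂/a₁ = 2.589, (a₂/a₁)^(3/2) = 4.165.
T₂ = 10.74 × 4.165 = 44.73 hours.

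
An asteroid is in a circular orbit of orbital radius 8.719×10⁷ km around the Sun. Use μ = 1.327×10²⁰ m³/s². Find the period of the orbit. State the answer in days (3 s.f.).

r = 8.719×10⁷ km = 8.719×10¹⁰ m.
Kepler's third law: T = 2π√(r³/μ) = 2π√((8.719×10¹⁰)³ / 1.327×10²⁰).
r³/μ = 4.995×10¹² s², so T = 2π × 2.235×10⁶ = 1.404×10⁷ s.
Converting: 1.404×10⁷ s ÷ 86400 = 162.5 days.

T ≈ 163 days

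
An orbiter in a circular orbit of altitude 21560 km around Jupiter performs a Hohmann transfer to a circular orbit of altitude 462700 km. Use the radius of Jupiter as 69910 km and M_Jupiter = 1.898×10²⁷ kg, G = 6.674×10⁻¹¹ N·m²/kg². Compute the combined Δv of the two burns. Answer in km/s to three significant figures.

Δv_total ≈ 18.5 km/s

μ = GM = 6.674×10⁻¹¹ × 1.898×10²⁷ = 1.267×10¹⁷ m³/s².
r₁ = 69910 + 21560 = 91470 km = 9.1470×10⁷ m.
r₂ = 69910 + 462700 = 532610 km = 5.3261×10⁸ m.
Transfer ellipse a_t = (r₁ + r₂)/2 = 3.120×10⁸ m.
At r₁: circular v_c1 = √(μ/r₁) = 37210 m/s; transfer-perijove v_p = √[μ(2/r₁ − 1/a_t)] = 48620 m/s.
Δv₁ = v_p − v_c1 = 11400 m/s.
At r₂: circular v_c2 = √(μ/r₂) = 15420 m/s; transfer-apojove v_a = √[μ(2/r₂ − 1/a_t)] = 8350 m/s.
Δv₂ = v_c2 − v_a = 7072 m/s.
Total Δv = Δv₁ + Δv₂ = 18480 m/s = 18.48 km/s.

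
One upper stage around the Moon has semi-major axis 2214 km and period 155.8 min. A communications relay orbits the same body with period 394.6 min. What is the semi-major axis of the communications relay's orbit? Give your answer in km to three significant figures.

a₂ ≈ 4110 km

Kepler's third law: a³ ∝ T², so a₂ = a₁ (T₂/T₁)^(2/3).
T₂/T₁ = 2.533, (T₂/T₁)^(2/3) = 1.858.
a₂ = 2214 × 1.858 = 4114 km.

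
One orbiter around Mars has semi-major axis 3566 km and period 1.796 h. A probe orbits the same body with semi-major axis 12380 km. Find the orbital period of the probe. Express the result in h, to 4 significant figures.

T₂ ≈ 11.62 h

Kepler's third law: T² ∝ a³, so T₂ = T₁ (a₂/a₁)^(3/2).
a₂/a₁ = 3.472, (a₂/a₁)^(3/2) = 6.469.
T₂ = 1.796 × 6.469 = 11.62 h.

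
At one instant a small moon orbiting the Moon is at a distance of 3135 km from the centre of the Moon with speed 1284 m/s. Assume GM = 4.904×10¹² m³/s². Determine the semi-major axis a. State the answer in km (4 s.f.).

r = 3.135×10⁶ m.
Specific orbital energy ε = v²/2 − μ/r = (1284)²/2 − 4.904×10¹²/3.135×10⁶ = -7.399×10⁵ J/kg.
Since ε = −μ/(2a), a = −μ/(2ε) = 3.314×10⁶ m = 3313.8 km.

a ≈ 3314 km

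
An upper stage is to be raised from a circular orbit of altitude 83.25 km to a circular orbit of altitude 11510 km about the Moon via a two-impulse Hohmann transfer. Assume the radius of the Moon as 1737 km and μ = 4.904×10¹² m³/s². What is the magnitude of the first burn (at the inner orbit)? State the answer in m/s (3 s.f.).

r₁ = 1737 + 83.25 = 1820.2 km = 1.8202×10⁶ m.
r₂ = 1737 + 11510 = 13247 km = 1.3247×10⁷ m.
Transfer ellipse a_t = (r₁ + r₂)/2 = 7.534×10⁶ m.
At r₁: circular v_c1 = √(μ/r₁) = 1641 m/s; transfer-perilune v_p = √[μ(2/r₁ − 1/a_t)] = 2177 m/s.
Δv₁ = v_p − v_c1 = 535.2 m/s.

Δv ≈ 535 m/s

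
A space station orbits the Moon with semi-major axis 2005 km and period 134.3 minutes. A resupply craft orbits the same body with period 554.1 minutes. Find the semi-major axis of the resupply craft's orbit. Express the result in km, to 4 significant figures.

a₂ ≈ 5158 km

Kepler's third law: a³ ∝ T², so a₂ = a₁ (T₂/T₁)^(2/3).
T₂/T₁ = 4.126, (T₂/T₁)^(2/3) = 2.572.
a₂ = 2005 × 2.572 = 5158 km.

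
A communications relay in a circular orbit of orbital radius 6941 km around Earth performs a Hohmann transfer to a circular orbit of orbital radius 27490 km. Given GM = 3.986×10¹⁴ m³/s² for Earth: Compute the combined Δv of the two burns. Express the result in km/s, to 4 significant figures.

r₁ = 6941 km = 6.941×10⁶ m.
r₂ = 27490 km = 2.749×10⁷ m.
Transfer ellipse a_t = (r₁ + r₂)/2 = 1.722×10⁷ m.
At r₁: circular v_c1 = √(μ/r₁) = 7578 m/s; transfer-perigee v_p = √[μ(2/r₁ − 1/a_t)] = 9576 m/s.
Δv₁ = v_p − v_c1 = 1998 m/s.
At r₂: circular v_c2 = √(μ/r₂) = 3808 m/s; transfer-apogee v_a = √[μ(2/r₂ − 1/a_t)] = 2418 m/s.
Δv₂ = v_c2 − v_a = 1390 m/s.
Total Δv = Δv₁ + Δv₂ = 3388 m/s = 3.388 km/s.

Δv_total ≈ 3.388 km/s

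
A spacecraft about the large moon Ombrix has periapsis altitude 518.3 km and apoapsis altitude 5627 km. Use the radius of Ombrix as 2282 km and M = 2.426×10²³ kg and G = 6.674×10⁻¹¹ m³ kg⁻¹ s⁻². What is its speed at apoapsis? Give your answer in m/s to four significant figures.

v ≈ 1035 m/s

μ = GM = 6.674×10⁻¹¹ × 2.426×10²³ = 1.619×10¹³ m³/s².
r_p = 2282 + 518.3 = 2800.3 km = 2.8003×10⁶ m.
r_a = 2282 + 5627 = 7909.0 km = 7.9090×10⁶ m.
Semi-major axis a = (r_p + r_a)/2 = 5354.6 km = 5.355×10⁶ m.
Vis-viva: v² = μ(2/r − 1/a) = 1.619×10¹³ × (2.529×10⁻⁷ − 1.868×10⁻⁷) = 1.071×10⁶ m²/s².
v = 1035 m/s.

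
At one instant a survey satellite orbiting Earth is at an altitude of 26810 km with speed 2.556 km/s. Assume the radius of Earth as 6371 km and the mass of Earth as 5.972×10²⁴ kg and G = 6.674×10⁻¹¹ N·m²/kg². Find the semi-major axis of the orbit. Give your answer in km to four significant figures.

a ≈ 22790 km

μ = GM = 6.674×10⁻¹¹ × 5.972×10²⁴ = 3.986×10¹⁴ m³/s².
r = 6371 + 26810 = 33181 km = 3.318×10⁷ m.
Vis-viva rearranged: 1/a = 2/r − v²/μ = 6.028×10⁻⁸ − 1.639×10⁻⁸ = 4.388×10⁻⁸ m⁻¹.
a = 2.279×10⁷ m = 22787 km.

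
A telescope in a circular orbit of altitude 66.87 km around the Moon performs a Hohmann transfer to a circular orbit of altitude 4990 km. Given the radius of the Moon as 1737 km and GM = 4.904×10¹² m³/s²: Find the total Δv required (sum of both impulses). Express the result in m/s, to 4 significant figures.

r₁ = 1737 + 66.87 = 1803.9 km = 1.8039×10⁶ m.
r₂ = 1737 + 4990 = 6727.0 km = 6.7270×10⁶ m.
Transfer ellipse a_t = (r₁ + r₂)/2 = 4.265×10⁶ m.
At r₁: circular v_c1 = √(μ/r₁) = 1649 m/s; transfer-perilune v_p = √[μ(2/r₁ − 1/a_t)] = 2071 m/s.
Δv₁ = v_p − v_c1 = 421.8 m/s.
At r₂: circular v_c2 = √(μ/r₂) = 853.8 m/s; transfer-apolune v_a = √[μ(2/r₂ − 1/a_t)] = 555.2 m/s.
Δv₂ = v_c2 − v_a = 298.6 m/s.
Total Δv = Δv₁ + Δv₂ = 720.4 m/s.

Δv_total ≈ 720.4 m/s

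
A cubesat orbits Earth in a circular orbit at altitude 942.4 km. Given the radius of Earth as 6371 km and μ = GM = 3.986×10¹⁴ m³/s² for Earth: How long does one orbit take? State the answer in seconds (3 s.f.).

T ≈ 6220 seconds

r = 6371 + 942.4 = 7313.4 km = 7.3134×10⁶ m.
Kepler's third law: T = 2π√(r³/μ) = 2π√((7.313×10⁶)³ / 3.986×10¹⁴).
r³/μ = 9.813×10⁵ s², so T = 2π × 9.906×10² = 6.224×10³ s.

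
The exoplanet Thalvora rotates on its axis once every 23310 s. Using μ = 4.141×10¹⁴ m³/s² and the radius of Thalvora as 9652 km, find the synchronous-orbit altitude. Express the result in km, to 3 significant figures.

h_sync ≈ 8210 km

A synchronous orbit has period T, so by Kepler's third law a = (μT²/4π²)^(1/3).
μT²/4π² = 4.141×10¹⁴ × (2.331×10⁴)² / 39.48 = 5.699×10²¹ m³.
a = 1.786×10⁷ m = 17863 km.
Altitude h = a − R = 17863 − 9652 = 8210.5 km.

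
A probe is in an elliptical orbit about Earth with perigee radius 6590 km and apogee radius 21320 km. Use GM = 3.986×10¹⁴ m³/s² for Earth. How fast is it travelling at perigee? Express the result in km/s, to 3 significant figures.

v ≈ 9.61 km/s

Semi-major axis a = (r_p + r_a)/2 = 13955 km = 1.396×10⁷ m.
Vis-viva: v² = μ(2/r − 1/a) = 3.986×10¹⁴ × (3.035×10⁻⁷ − 7.166×10⁻⁸) = 9.241×10⁷ m²/s².
v = 9613 m/s = 9.613 km/s.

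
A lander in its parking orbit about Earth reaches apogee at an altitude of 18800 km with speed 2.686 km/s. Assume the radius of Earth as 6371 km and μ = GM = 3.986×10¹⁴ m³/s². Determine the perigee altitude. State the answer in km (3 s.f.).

r_a = 6371 + 18800 = 25171 km = 2.517×10⁷ m.
Specific energy ε = v²/2 − μ/r = -1.223×10⁷ J/kg, so a = −μ/(2ε) = 1.630×10⁷ m.
The apsides satisfy r_p + r_a = 2a, so the perigee radius is 2a − r_a = 7.425×10⁶ m = 7425.3 km.
Perigee altitude = 7425.3 − 6371 = 1054.3 km.

perigee altitude ≈ 1050 km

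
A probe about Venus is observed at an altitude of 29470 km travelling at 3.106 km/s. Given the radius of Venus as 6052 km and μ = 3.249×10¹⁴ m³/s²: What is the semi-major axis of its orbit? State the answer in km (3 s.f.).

a ≈ 37600 km

r = 6052 + 29470 = 35522 km = 3.552×10⁷ m.
Vis-viva rearranged: 1/a = 2/r − v²/μ = 5.630×10⁻⁸ − 2.969×10⁻⁸ = 2.661×10⁻⁸ m⁻¹.
a = 3.758×10⁷ m = 37580 km.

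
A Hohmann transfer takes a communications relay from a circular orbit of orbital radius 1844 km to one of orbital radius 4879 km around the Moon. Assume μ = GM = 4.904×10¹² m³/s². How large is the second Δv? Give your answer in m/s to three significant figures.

r₁ = 1844 km = 1.844×10⁶ m.
r₂ = 4879 km = 4.879×10⁶ m.
Transfer ellipse a_t = (r₁ + r₂)/2 = 3.362×10⁶ m.
At r₁: circular v_c1 = √(μ/r₁) = 1631 m/s; transfer-perilune v_p = √[μ(2/r₁ − 1/a_t)] = 1965 m/s.
At r₂: circular v_c2 = √(μ/r₂) = 1003 m/s; transfer-apolune v_a = √[μ(2/r₂ − 1/a_t)] = 742.5 m/s.
Δv₂ = v_c2 − v_a = 260.0 m/s.

Δv ≈ 260 m/s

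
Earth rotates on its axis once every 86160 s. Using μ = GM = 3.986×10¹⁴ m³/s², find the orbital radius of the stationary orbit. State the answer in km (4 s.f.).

A synchronous orbit has period T, so by Kepler's third law a = (μT²/4π²)^(1/3).
μT²/4π² = 3.986×10¹⁴ × (8.616×10⁴)² / 39.48 = 7.495×10²² m³.
a = 4.216×10⁷ m = 42163 km.

r_sync ≈ 42160 km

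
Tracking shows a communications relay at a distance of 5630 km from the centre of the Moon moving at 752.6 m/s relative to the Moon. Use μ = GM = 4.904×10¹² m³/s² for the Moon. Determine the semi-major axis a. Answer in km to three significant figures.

r = 5.630×10⁶ m.
Specific orbital energy ε = v²/2 − μ/r = (752.6)²/2 − 4.904×10¹²/5.630×10⁶ = -5.878×10⁵ J/kg.
Since ε = −μ/(2a), a = −μ/(2ε) = 4.171×10⁶ m = 4171.2 km.

a ≈ 4170 km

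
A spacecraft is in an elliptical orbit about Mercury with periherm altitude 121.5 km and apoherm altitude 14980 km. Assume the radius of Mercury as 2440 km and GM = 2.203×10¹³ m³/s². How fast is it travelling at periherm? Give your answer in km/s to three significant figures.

v ≈ 3.87 km/s

r_p = 2440 + 121.5 = 2561.5 km = 2.5615×10⁶ m.
r_a = 2440 + 14980 = 17420 km = 1.7420×10⁷ m.
Semi-major axis a = (r_p + r_a)/2 = 9990.8 km = 9.991×10⁶ m.
Vis-viva: v² = μ(2/r − 1/a) = 2.203×10¹³ × (7.808×10⁻⁷ − 1.001×10⁻⁷) = 1.500×10⁷ m²/s².
v = 3872 m/s = 3.872 km/s.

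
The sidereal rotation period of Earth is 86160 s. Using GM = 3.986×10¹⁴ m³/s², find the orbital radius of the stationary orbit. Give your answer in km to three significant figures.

r_sync ≈ 42200 km

A synchronous orbit has period T, so by Kepler's third law a = (μT²/4π²)^(1/3).
μT²/4π² = 3.986×10¹⁴ × (8.616×10⁴)² / 39.48 = 7.495×10²² m³.
a = 4.216×10⁷ m = 42163 km.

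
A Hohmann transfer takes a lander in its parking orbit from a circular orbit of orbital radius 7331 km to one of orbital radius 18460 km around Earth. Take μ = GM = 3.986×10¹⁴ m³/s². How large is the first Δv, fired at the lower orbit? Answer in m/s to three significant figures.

r₁ = 7331 km = 7.331×10⁶ m.
r₂ = 18460 km = 1.846×10⁷ m.
Transfer ellipse a_t = (r₁ + r₂)/2 = 1.290×10⁷ m.
At r₁: circular v_c1 = √(μ/r₁) = 7374 m/s; transfer-perigee v_p = √[μ(2/r₁ − 1/a_t)] = 8822 m/s.
Δv₁ = v_p − v_c1 = 1449 m/s.

Δv ≈ 1450 m/s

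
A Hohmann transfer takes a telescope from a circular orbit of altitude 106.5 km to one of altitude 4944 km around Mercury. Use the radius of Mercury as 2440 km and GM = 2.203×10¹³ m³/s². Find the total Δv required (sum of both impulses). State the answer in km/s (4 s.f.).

r₁ = 2440 + 106.5 = 2546.5 km = 2.5465×10⁶ m.
r₂ = 2440 + 4944 = 7384.0 km = 7.3840×10⁶ m.
Transfer ellipse a_t = (r₁ + r₂)/2 = 4.965×10⁶ m.
At r₁: circular v_c1 = √(μ/r₁) = 2941 m/s; transfer-periherm v_p = √[μ(2/r₁ − 1/a_t)] = 3587 m/s.
Δv₁ = v_p − v_c1 = 645.6 m/s.
At r₂: circular v_c2 = √(μ/r₂) = 1727 m/s; transfer-apoherm v_a = √[μ(2/r₂ − 1/a_t)] = 1237 m/s.
Δv₂ = v_c2 − v_a = 490.3 m/s.
Total Δv = Δv₁ + Δv₂ = 1136 m/s = 1.136 km/s.

Δv_total ≈ 1.136 km/s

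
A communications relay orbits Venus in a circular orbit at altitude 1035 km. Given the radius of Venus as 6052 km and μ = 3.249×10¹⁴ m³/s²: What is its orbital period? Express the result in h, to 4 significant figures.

T ≈ 1.827 h

r = 6052 + 1035 = 7087.0 km = 7.0870×10⁶ m.
Kepler's third law: T = 2π√(r³/μ) = 2π√((7.087×10⁶)³ / 3.249×10¹⁴).
r³/μ = 1.096×10⁶ s², so T = 2π × 1.047×10³ = 6.577×10³ s.
Converting: 6.577×10³ s ÷ 3600 = 1.827 h.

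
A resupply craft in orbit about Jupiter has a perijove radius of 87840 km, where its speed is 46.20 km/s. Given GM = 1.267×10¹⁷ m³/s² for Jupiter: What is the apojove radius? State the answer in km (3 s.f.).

r_p = 8.784×10⁷ m.
Specific energy ε = v²/2 − μ/r = -3.752×10⁸ J/kg, so a = −μ/(2ε) = 1.689×10⁸ m.
The apsides satisfy r_p + r_a = 2a, so the apojove radius is 2a − r_p = 2.499×10⁸ m = 2.4987×10⁵ km.

apojove radius ≈ 2.50×10⁵ km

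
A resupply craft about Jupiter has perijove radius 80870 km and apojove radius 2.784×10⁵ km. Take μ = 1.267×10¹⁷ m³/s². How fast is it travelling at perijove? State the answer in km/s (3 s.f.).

v ≈ 49.3 km/s

Semi-major axis a = (r_p + r_a)/2 = 1.7964×10⁵ km = 1.796×10⁸ m.
Vis-viva: v² = μ(2/r − 1/a) = 1.267×10¹⁷ × (2.473×10⁻⁸ − 5.567×10⁻⁹) = 2.428×10⁹ m²/s².
v = 49280 m/s = 49.28 km/s.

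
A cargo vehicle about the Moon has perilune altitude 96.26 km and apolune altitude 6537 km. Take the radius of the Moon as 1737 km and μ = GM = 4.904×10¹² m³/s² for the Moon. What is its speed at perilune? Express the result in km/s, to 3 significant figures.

r_p = 1737 + 96.26 = 1833.3 km = 1.8333×10⁶ m.
r_a = 1737 + 6537 = 8274.0 km = 8.2740×10⁶ m.
Semi-major axis a = (r_p + r_a)/2 = 5053.6 km = 5.054×10⁶ m.
Vis-viva: v² = μ(2/r − 1/a) = 4.904×10¹² × (1.091×10⁻⁶ − 1.979×10⁻⁷) = 4.380×10⁶ m²/s².
v = 2093 m/s = 2.093 km/s.

v ≈ 2.09 km/s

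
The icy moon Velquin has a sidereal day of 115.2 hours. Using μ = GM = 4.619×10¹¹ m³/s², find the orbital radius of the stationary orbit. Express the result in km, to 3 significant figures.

r_sync ≈ 12600 km

T = 115.2 hours = 4.147×10⁵ s.
A synchronous orbit has period T, so by Kepler's third law a = (μT²/4π²)^(1/3).
μT²/4π² = 4.619×10¹¹ × (4.147×10⁵)² / 39.48 = 2.012×10²¹ m³.
a = 1.263×10⁷ m = 12625 km.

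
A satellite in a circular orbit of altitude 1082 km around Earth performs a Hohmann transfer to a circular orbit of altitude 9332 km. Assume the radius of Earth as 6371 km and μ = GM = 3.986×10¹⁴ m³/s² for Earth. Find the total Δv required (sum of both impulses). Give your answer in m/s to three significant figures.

Δv_total ≈ 2200 m/s

r₁ = 6371 + 1082 = 7453.0 km = 7.4530×10⁶ m.
r₂ = 6371 + 9332 = 15703 km = 1.5703×10⁷ m.
Transfer ellipse a_t = (r₁ + r₂)/2 = 1.158×10⁷ m.
At r₁: circular v_c1 = √(μ/r₁) = 7313 m/s; transfer-perigee v_p = √[μ(2/r₁ − 1/a_t)] = 8517 m/s.
Δv₁ = v_p − v_c1 = 1204 m/s.
At r₂: circular v_c2 = √(μ/r₂) = 5038 m/s; transfer-apogee v_a = √[μ(2/r₂ − 1/a_t)] = 4042 m/s.
Δv₂ = v_c2 − v_a = 995.9 m/s.
Total Δv = Δv₁ + Δv₂ = 2200 m/s.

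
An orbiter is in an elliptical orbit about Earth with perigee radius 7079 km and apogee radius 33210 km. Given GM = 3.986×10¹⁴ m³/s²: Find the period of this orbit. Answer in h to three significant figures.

Semi-major axis a = (r_p + r_a)/2 = (7079.0 + 33210)/2 = 20144 km = 2.014×10⁷ m.
By Kepler's third law T = 2π√(a³/μ) = 2π × 4.529×10³ = 2.845×10⁴ s.
= 7.904 h.

T ≈ 7.90 h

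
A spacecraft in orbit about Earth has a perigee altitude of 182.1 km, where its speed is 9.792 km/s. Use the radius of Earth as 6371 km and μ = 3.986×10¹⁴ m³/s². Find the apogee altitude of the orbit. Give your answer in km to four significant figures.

r_p = 6371 + 182.1 = 6553.1 km = 6.553×10⁶ m.
Specific energy ε = v²/2 − μ/r = -1.288×10⁷ J/kg, so a = −μ/(2ε) = 1.547×10⁷ m.
The apsides satisfy r_p + r_a = 2a, so the apogee radius is 2a − r_p = 2.438×10⁷ m = 24383 km.
Apogee altitude = 24383 − 6371 = 18012 km.

apogee altitude ≈ 18010 km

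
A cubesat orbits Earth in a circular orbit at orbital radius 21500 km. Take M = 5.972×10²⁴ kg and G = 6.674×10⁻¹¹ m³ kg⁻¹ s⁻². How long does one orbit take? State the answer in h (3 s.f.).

T ≈ 8.72 h

μ = GM = 6.674×10⁻¹¹ × 5.972×10²⁴ = 3.986×10¹⁴ m³/s².
r = 21500 km = 2.150×10⁷ m.
Kepler's third law: T = 2π√(r³/μ) = 2π√((2.150×10⁷)³ / 3.986×10¹⁴).
r³/μ = 2.494×10⁷ s², so T = 2π × 4.993×10³ = 3.138×10⁴ s.
Converting: 3.138×10⁴ s ÷ 3600 = 8.715 h.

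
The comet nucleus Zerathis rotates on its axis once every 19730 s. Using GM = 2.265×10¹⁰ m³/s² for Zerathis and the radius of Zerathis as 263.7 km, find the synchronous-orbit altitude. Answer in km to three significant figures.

A synchronous orbit has period T, so by Kepler's third law a = (μT²/4π²)^(1/3).
μT²/4π² = 2.265×10¹⁰ × (1.973×10⁴)² / 39.48 = 2.233×10¹⁷ m³.
a = 6.067×10⁵ m = 606.72 km.
Altitude h = a − R = 606.72 − 263.7 = 343.02 km.

h_sync ≈ 343 km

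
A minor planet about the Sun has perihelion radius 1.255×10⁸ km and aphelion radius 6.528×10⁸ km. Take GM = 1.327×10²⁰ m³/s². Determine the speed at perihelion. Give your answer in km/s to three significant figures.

v ≈ 42.1 km/s

Semi-major axis a = (r_p + r_a)/2 = 3.8915×10⁸ km = 3.892×10¹¹ m.
Vis-viva: v² = μ(2/r − 1/a) = 1.327×10²⁰ × (1.594×10⁻¹¹ − 2.570×10⁻¹²) = 1.774×10⁹ m²/s².
v = 42120 m/s = 42.12 km/s.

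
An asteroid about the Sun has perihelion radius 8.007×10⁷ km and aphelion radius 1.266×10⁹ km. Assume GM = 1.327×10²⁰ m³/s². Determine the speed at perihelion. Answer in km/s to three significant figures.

v ≈ 55.8 km/s

Semi-major axis a = (r_p + r_a)/2 = 6.7304×10⁸ km = 6.730×10¹¹ m.
Vis-viva: v² = μ(2/r − 1/a) = 1.327×10²⁰ × (2.498×10⁻¹¹ − 1.486×10⁻¹²) = 3.117×10⁹ m²/s².
v = 55830 m/s = 55.83 km/s.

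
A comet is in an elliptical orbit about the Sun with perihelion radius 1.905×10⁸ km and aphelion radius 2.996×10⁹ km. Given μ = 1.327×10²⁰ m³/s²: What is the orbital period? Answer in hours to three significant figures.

Semi-major axis a = (r_p + r_a)/2 = (1.9050×10⁸ + 2.9960×10⁹)/2 = 1.5932×10⁹ km = 1.593×10¹² m.
By Kepler's third law T = 2π√(a³/μ) = 2π × 1.746×10⁸ = 1.097×10⁹ s.
= 3.047×10⁵ hours.

T ≈ 305000 hours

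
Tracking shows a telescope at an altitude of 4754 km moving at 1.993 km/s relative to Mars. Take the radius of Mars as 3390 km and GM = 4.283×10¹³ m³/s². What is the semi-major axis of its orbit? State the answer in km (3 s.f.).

r = 3390 + 4754 = 8144.0 km = 8.144×10⁶ m.
Specific orbital energy ε = v²/2 − μ/r = (1993)²/2 − 4.283×10¹³/8.144×10⁶ = -3.273×10⁶ J/kg.
Since ε = −μ/(2a), a = −μ/(2ε) = 6.543×10⁶ m = 6542.8 km.

a ≈ 6540 km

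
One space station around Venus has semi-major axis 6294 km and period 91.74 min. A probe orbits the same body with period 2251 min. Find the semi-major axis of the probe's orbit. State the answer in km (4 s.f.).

a₂ ≈ 53150 km

Kepler's third law: a³ ∝ T², so a₂ = a₁ (T₂/T₁)^(2/3).
T₂/T₁ = 24.54, (T₂/T₁)^(2/3) = 8.444.
a₂ = 6294 × 8.444 = 53150 km.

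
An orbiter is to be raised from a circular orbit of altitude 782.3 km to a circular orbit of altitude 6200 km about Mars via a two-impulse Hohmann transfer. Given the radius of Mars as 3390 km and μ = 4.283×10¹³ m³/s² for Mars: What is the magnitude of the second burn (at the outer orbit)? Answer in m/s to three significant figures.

Δv ≈ 468 m/s

r₁ = 3390 + 782.3 = 4172.3 km = 4.1723×10⁶ m.
r₂ = 3390 + 6200 = 9590.0 km = 9.5900×10⁶ m.
Transfer ellipse a_t = (r₁ + r₂)/2 = 6.881×10⁶ m.
At r₁: circular v_c1 = √(μ/r₁) = 3204 m/s; transfer-periapsis v_p = √[μ(2/r₁ − 1/a_t)] = 3782 m/s.
At r₂: circular v_c2 = √(μ/r₂) = 2113 m/s; transfer-apoapsis v_a = √[μ(2/r₂ − 1/a_t)] = 1646 m/s.
Δv₂ = v_c2 − v_a = 467.7 m/s.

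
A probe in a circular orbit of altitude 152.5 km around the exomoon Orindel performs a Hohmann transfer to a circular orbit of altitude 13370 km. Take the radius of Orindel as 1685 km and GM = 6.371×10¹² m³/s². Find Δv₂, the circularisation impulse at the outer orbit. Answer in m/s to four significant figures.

Δv ≈ 347.1 m/s

r₁ = 1685 + 152.5 = 1837.5 km = 1.8375×10⁶ m.
r₂ = 1685 + 13370 = 15055 km = 1.5055×10⁷ m.
Transfer ellipse a_t = (r₁ + r₂)/2 = 8.446×10⁶ m.
At r₁: circular v_c1 = √(μ/r₁) = 1862 m/s; transfer-periapsis v_p = √[μ(2/r₁ − 1/a_t)] = 2486 m/s.
At r₂: circular v_c2 = √(μ/r₂) = 650.5 m/s; transfer-apoapsis v_a = √[μ(2/r₂ − 1/a_t)] = 303.4 m/s.
Δv₂ = v_c2 − v_a = 347.1 m/s.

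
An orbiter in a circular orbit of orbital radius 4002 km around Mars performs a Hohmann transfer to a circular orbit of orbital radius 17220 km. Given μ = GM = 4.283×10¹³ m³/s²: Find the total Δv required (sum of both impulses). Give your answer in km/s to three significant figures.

Δv_total ≈ 1.50 km/s

r₁ = 4002 km = 4.002×10⁶ m.
r₂ = 17220 km = 1.722×10⁷ m.
Transfer ellipse a_t = (r₁ + r₂)/2 = 1.061×10⁷ m.
At r₁: circular v_c1 = √(μ/r₁) = 3271 m/s; transfer-periapsis v_p = √[μ(2/r₁ − 1/a_t)] = 4167 m/s.
Δv₁ = v_p − v_c1 = 896.1 m/s.
At r₂: circular v_c2 = √(μ/r₂) = 1577 m/s; transfer-apoapsis v_a = √[μ(2/r₂ − 1/a_t)] = 968.5 m/s.
Δv₂ = v_c2 − v_a = 608.6 m/s.
Total Δv = Δv₁ + Δv₂ = 1505 m/s = 1.505 km/s.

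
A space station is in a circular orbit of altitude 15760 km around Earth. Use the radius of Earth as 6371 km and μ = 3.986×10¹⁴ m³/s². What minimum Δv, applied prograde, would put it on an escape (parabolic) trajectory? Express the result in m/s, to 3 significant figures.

r = 6371 + 15760 = 22131 km = 2.2131×10⁷ m.
Circular speed v_c = √(μ/r) = 4244 m/s.
Escape speed v_esc = √(2μ/r) = √2 × v_c = 6002 m/s.
Δv = v_esc − v_c = 1758 m/s.

Δv ≈ 1760 m/s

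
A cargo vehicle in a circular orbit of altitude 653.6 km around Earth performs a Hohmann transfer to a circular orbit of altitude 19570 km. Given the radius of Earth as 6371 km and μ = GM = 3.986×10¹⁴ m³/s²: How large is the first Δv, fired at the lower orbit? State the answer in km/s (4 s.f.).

Δv ≈ 1.917 km/s

r₁ = 6371 + 653.6 = 7024.6 km = 7.0246×10⁶ m.
r₂ = 6371 + 19570 = 25941 km = 2.5941×10⁷ m.
Transfer ellipse a_t = (r₁ + r₂)/2 = 1.648×10⁷ m.
At r₁: circular v_c1 = √(μ/r₁) = 7533 m/s; transfer-perigee v_p = √[μ(2/r₁ − 1/a_t)] = 9450 m/s.
Δv₁ = v_p − v_c1 = 1917 m/s.
= 1.917 km/s.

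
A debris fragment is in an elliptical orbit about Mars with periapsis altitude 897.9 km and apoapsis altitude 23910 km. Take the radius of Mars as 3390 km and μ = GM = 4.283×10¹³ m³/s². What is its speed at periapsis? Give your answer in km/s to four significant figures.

v ≈ 4.155 km/s

r_p = 3390 + 897.9 = 4287.9 km = 4.2879×10⁶ m.
r_a = 3390 + 23910 = 27300 km = 2.7300×10⁷ m.
Semi-major axis a = (r_p + r_a)/2 = 15794 km = 1.579×10⁷ m.
Vis-viva: v² = μ(2/r − 1/a) = 4.283×10¹³ × (4.664×10⁻⁷ − 6.332×10⁻⁸) = 1.727×10⁷ m²/s².
v = 4155 m/s = 4.155 km/s.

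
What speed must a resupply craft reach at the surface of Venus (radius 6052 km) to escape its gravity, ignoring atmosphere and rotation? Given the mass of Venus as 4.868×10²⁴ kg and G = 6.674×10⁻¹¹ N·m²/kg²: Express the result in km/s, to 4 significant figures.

μ = GM = 6.674×10⁻¹¹ × 4.868×10²⁴ = 3.249×10¹⁴ m³/s².
r = R = 6.052×10⁶ m.
Escape speed v_esc = √(2μ/r) = √(2 × 3.249×10¹⁴ / 6.052×10⁶) = √(1.074×10⁸) = 10360 m/s.
= 10.36 km/s.

v_esc ≈ 10.36 km/s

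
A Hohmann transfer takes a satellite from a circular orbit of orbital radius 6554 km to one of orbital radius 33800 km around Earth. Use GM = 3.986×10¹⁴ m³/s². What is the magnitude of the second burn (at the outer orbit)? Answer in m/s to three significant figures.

r₁ = 6554 km = 6.554×10⁶ m.
r₂ = 33800 km = 3.380×10⁷ m.
Transfer ellipse a_t = (r₁ + r₂)/2 = 2.018×10⁷ m.
At r₁: circular v_c1 = √(μ/r₁) = 7799 m/s; transfer-perigee v_p = √[μ(2/r₁ − 1/a_t)] = 10090 m/s.
At r₂: circular v_c2 = √(μ/r₂) = 3434 m/s; transfer-apogee v_a = √[μ(2/r₂ − 1/a_t)] = 1957 m/s.
Δv₂ = v_c2 − v_a = 1477 m/s.

Δv ≈ 1480 m/s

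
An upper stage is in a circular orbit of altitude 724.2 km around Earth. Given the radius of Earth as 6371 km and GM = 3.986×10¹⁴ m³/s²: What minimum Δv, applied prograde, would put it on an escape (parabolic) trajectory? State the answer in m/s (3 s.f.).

Δv ≈ 3100 m/s

r = 6371 + 724.2 = 7095.2 km = 7.0952×10⁶ m.
Circular speed v_c = √(μ/r) = 7495 m/s.
Escape speed v_esc = √(2μ/r) = √2 × v_c = 10600 m/s.
Δv = v_esc − v_c = 3105 m/s.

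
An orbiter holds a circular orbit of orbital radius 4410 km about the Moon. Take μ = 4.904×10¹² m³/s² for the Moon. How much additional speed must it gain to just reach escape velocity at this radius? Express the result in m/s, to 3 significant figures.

Δv ≈ 437 m/s

r = 4410 km = 4.410×10⁶ m.
Circular speed v_c = √(μ/r) = 1055 m/s.
Escape speed v_esc = √(2μ/r) = √2 × v_c = 1491 m/s.
Δv = v_esc − v_c = 436.8 m/s.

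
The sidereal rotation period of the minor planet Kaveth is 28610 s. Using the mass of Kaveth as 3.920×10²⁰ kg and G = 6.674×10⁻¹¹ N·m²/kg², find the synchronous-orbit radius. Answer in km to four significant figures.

μ = GM = 6.674×10⁻¹¹ × 3.920×10²⁰ = 2.616×10¹⁰ m³/s².
A synchronous orbit has period T, so by Kepler's third law a = (μT²/4π²)^(1/3).
μT²/4π² = 2.616×10¹⁰ × (2.861×10⁴)² / 39.48 = 5.424×10¹⁷ m³.
a = 8.155×10⁵ m = 815.55 km.

r_sync ≈ 815.5 km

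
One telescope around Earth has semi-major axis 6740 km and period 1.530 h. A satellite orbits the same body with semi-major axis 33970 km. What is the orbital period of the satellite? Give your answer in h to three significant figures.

T₂ ≈ 17.3 h

Kepler's third law: T² ∝ a³, so T₂ = T₁ (a₂/a₁)^(3/2).
a₂/a₁ = 5.040, (a₂/a₁)^(3/2) = 11.31.
T₂ = 1.530 × 11.31 = 17.31 h.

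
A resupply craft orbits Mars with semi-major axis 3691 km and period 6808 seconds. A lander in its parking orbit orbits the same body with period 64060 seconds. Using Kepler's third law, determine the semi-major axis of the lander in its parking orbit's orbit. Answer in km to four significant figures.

Kepler's third law: a³ ∝ T², so a₂ = a₁ (T₂/T₁)^(2/3).
T₂/T₁ = 9.410, (T₂/T₁)^(2/3) = 4.457.
a₂ = 3691 × 4.457 = 16450 km.

a₂ ≈ 16450 km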